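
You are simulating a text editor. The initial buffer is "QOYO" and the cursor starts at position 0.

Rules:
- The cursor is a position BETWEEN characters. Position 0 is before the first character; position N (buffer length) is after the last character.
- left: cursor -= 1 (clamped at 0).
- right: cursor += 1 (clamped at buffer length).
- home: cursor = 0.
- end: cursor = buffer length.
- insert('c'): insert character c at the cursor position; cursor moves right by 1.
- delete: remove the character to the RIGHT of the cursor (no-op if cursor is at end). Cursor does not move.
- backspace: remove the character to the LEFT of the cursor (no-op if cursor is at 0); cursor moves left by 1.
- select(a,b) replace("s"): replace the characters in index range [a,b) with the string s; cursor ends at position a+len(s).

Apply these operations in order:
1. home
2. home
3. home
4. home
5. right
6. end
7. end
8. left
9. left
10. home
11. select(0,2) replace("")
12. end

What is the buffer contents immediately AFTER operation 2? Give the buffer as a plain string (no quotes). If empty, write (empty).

Answer: QOYO

Derivation:
After op 1 (home): buf='QOYO' cursor=0
After op 2 (home): buf='QOYO' cursor=0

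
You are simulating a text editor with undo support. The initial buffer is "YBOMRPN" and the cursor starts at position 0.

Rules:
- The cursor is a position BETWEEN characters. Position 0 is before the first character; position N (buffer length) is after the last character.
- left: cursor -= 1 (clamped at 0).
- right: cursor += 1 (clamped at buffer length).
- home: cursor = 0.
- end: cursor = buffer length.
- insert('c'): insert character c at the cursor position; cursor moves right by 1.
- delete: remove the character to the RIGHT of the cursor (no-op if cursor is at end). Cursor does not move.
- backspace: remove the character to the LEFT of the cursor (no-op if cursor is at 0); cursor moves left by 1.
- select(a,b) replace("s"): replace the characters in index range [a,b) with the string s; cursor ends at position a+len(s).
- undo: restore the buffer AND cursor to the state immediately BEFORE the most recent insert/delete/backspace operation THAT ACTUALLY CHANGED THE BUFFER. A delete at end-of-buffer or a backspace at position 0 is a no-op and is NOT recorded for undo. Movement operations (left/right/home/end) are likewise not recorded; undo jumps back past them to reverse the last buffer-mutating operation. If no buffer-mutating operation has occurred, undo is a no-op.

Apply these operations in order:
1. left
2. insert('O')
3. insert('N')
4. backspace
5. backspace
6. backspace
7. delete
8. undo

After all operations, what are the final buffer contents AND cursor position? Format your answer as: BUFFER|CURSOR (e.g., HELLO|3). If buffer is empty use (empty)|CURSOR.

After op 1 (left): buf='YBOMRPN' cursor=0
After op 2 (insert('O')): buf='OYBOMRPN' cursor=1
After op 3 (insert('N')): buf='ONYBOMRPN' cursor=2
After op 4 (backspace): buf='OYBOMRPN' cursor=1
After op 5 (backspace): buf='YBOMRPN' cursor=0
After op 6 (backspace): buf='YBOMRPN' cursor=0
After op 7 (delete): buf='BOMRPN' cursor=0
After op 8 (undo): buf='YBOMRPN' cursor=0

Answer: YBOMRPN|0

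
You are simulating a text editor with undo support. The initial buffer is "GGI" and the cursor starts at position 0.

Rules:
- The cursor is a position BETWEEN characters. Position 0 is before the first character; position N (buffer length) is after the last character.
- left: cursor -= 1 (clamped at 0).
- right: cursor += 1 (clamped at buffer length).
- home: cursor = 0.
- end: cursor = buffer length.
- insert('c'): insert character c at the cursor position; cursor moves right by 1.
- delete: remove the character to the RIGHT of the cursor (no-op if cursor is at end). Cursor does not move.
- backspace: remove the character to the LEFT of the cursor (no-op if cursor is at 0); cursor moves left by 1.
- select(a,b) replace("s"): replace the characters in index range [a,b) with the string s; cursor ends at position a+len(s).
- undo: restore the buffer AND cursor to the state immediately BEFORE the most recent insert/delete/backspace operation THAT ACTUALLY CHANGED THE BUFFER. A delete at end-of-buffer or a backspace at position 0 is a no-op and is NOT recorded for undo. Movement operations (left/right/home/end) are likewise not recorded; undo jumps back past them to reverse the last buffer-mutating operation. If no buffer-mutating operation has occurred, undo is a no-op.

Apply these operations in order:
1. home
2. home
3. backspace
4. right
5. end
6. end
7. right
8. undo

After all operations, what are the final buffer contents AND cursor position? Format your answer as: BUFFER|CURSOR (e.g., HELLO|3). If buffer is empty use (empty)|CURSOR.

Answer: GGI|3

Derivation:
After op 1 (home): buf='GGI' cursor=0
After op 2 (home): buf='GGI' cursor=0
After op 3 (backspace): buf='GGI' cursor=0
After op 4 (right): buf='GGI' cursor=1
After op 5 (end): buf='GGI' cursor=3
After op 6 (end): buf='GGI' cursor=3
After op 7 (right): buf='GGI' cursor=3
After op 8 (undo): buf='GGI' cursor=3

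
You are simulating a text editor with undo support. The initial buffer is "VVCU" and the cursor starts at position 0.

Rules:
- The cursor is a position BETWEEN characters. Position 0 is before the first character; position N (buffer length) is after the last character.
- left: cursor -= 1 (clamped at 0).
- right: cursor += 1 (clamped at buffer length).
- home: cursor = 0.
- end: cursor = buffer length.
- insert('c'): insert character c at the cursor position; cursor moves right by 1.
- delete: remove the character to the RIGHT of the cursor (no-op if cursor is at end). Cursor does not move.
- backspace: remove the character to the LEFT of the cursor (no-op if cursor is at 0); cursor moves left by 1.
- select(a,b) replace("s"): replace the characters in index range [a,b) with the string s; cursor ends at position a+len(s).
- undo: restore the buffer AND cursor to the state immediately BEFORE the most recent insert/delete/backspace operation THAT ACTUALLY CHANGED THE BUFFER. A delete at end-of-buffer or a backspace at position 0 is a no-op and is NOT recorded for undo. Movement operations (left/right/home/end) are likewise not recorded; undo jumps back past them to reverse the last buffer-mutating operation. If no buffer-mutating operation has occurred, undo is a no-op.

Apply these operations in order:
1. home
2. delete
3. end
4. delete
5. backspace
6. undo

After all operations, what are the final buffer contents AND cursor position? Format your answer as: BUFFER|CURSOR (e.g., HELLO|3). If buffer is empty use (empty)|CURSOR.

After op 1 (home): buf='VVCU' cursor=0
After op 2 (delete): buf='VCU' cursor=0
After op 3 (end): buf='VCU' cursor=3
After op 4 (delete): buf='VCU' cursor=3
After op 5 (backspace): buf='VC' cursor=2
After op 6 (undo): buf='VCU' cursor=3

Answer: VCU|3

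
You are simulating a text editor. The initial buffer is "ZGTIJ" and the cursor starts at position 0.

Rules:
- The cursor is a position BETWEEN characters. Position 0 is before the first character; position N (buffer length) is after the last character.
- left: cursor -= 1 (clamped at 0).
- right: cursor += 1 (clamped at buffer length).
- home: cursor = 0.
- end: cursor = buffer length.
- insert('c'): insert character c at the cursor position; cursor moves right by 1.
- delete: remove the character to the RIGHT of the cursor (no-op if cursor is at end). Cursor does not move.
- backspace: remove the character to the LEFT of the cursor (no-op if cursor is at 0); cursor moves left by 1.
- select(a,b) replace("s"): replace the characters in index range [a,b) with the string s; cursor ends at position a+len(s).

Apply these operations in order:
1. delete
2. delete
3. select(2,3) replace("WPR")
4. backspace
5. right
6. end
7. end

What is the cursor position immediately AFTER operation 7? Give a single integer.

Answer: 4

Derivation:
After op 1 (delete): buf='GTIJ' cursor=0
After op 2 (delete): buf='TIJ' cursor=0
After op 3 (select(2,3) replace("WPR")): buf='TIWPR' cursor=5
After op 4 (backspace): buf='TIWP' cursor=4
After op 5 (right): buf='TIWP' cursor=4
After op 6 (end): buf='TIWP' cursor=4
After op 7 (end): buf='TIWP' cursor=4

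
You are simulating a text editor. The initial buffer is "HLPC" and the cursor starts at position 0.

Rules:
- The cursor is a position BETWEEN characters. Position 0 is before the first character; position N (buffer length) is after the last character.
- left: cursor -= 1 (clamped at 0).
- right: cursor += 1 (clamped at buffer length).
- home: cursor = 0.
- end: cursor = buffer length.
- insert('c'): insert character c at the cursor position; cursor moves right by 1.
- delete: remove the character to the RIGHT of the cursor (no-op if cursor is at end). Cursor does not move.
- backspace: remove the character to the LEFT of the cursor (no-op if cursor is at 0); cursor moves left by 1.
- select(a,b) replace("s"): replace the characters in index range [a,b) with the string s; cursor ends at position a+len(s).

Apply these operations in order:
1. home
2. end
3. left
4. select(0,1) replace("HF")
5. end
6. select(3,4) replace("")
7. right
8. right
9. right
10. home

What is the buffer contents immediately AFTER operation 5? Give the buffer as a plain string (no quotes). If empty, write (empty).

After op 1 (home): buf='HLPC' cursor=0
After op 2 (end): buf='HLPC' cursor=4
After op 3 (left): buf='HLPC' cursor=3
After op 4 (select(0,1) replace("HF")): buf='HFLPC' cursor=2
After op 5 (end): buf='HFLPC' cursor=5

Answer: HFLPC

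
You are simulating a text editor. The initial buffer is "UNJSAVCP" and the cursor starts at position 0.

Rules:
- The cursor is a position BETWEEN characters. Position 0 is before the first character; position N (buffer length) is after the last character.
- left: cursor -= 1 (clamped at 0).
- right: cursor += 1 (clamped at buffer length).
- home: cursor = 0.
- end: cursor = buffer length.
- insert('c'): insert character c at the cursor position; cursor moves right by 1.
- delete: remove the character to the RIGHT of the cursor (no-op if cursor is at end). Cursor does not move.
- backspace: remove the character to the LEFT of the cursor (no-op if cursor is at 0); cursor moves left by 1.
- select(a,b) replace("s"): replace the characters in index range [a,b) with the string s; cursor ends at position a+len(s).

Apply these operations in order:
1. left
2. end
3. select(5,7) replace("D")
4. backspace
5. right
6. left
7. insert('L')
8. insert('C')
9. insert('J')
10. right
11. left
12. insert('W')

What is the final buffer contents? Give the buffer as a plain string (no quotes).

After op 1 (left): buf='UNJSAVCP' cursor=0
After op 2 (end): buf='UNJSAVCP' cursor=8
After op 3 (select(5,7) replace("D")): buf='UNJSADP' cursor=6
After op 4 (backspace): buf='UNJSAP' cursor=5
After op 5 (right): buf='UNJSAP' cursor=6
After op 6 (left): buf='UNJSAP' cursor=5
After op 7 (insert('L')): buf='UNJSALP' cursor=6
After op 8 (insert('C')): buf='UNJSALCP' cursor=7
After op 9 (insert('J')): buf='UNJSALCJP' cursor=8
After op 10 (right): buf='UNJSALCJP' cursor=9
After op 11 (left): buf='UNJSALCJP' cursor=8
After op 12 (insert('W')): buf='UNJSALCJWP' cursor=9

Answer: UNJSALCJWP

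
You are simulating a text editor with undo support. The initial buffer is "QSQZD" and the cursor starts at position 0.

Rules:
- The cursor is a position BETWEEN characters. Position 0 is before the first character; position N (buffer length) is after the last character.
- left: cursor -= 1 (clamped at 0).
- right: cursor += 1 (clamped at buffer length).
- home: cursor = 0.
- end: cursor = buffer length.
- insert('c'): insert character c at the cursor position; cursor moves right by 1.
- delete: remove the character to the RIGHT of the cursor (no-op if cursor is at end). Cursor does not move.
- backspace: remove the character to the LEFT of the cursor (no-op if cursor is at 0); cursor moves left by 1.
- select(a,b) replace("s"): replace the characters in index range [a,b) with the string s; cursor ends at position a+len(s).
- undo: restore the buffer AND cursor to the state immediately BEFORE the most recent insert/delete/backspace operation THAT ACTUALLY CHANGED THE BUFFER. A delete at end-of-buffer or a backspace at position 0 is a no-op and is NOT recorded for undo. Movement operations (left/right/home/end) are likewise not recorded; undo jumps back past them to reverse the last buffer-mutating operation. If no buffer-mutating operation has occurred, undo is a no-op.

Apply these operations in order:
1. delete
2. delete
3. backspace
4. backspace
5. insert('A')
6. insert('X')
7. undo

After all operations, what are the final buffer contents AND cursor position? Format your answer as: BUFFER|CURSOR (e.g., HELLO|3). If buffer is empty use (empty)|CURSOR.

After op 1 (delete): buf='SQZD' cursor=0
After op 2 (delete): buf='QZD' cursor=0
After op 3 (backspace): buf='QZD' cursor=0
After op 4 (backspace): buf='QZD' cursor=0
After op 5 (insert('A')): buf='AQZD' cursor=1
After op 6 (insert('X')): buf='AXQZD' cursor=2
After op 7 (undo): buf='AQZD' cursor=1

Answer: AQZD|1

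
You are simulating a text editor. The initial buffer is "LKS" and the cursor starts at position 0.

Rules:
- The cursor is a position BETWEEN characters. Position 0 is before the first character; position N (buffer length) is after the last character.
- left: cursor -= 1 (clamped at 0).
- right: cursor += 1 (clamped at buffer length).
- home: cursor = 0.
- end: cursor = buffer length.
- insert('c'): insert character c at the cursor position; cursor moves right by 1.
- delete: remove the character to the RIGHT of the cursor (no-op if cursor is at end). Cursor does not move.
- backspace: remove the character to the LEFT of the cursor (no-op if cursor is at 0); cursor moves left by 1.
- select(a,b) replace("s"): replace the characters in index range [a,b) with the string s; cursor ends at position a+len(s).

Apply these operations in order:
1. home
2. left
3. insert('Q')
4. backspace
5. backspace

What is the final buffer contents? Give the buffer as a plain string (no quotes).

After op 1 (home): buf='LKS' cursor=0
After op 2 (left): buf='LKS' cursor=0
After op 3 (insert('Q')): buf='QLKS' cursor=1
After op 4 (backspace): buf='LKS' cursor=0
After op 5 (backspace): buf='LKS' cursor=0

Answer: LKS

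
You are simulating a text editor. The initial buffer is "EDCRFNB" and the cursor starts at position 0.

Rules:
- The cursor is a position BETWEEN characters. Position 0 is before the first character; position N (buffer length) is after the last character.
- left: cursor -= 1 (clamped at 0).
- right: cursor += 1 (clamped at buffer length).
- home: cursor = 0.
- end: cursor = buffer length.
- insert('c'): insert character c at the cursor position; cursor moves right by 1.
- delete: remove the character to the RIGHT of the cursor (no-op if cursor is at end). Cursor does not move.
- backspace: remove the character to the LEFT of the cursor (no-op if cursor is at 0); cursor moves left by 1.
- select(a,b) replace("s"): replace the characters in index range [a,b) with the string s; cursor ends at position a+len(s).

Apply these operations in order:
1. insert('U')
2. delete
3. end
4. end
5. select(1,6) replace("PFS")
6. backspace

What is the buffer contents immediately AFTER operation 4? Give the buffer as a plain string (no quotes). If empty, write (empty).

Answer: UDCRFNB

Derivation:
After op 1 (insert('U')): buf='UEDCRFNB' cursor=1
After op 2 (delete): buf='UDCRFNB' cursor=1
After op 3 (end): buf='UDCRFNB' cursor=7
After op 4 (end): buf='UDCRFNB' cursor=7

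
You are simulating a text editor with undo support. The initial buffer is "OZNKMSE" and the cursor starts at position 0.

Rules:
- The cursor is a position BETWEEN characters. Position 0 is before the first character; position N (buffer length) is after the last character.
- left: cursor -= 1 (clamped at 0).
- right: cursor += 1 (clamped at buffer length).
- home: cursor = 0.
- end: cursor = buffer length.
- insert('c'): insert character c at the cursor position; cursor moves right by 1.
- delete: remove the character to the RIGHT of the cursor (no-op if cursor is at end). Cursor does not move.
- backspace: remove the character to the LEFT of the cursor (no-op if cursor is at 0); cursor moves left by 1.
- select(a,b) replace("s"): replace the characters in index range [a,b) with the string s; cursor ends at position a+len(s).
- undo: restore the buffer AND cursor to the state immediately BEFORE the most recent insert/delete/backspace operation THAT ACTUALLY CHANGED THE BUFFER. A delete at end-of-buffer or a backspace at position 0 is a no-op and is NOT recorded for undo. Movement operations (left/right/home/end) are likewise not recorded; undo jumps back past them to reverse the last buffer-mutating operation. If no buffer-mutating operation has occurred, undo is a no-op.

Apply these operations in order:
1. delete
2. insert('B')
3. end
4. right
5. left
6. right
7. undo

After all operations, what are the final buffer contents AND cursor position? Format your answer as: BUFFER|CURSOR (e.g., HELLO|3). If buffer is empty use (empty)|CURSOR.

Answer: ZNKMSE|0

Derivation:
After op 1 (delete): buf='ZNKMSE' cursor=0
After op 2 (insert('B')): buf='BZNKMSE' cursor=1
After op 3 (end): buf='BZNKMSE' cursor=7
After op 4 (right): buf='BZNKMSE' cursor=7
After op 5 (left): buf='BZNKMSE' cursor=6
After op 6 (right): buf='BZNKMSE' cursor=7
After op 7 (undo): buf='ZNKMSE' cursor=0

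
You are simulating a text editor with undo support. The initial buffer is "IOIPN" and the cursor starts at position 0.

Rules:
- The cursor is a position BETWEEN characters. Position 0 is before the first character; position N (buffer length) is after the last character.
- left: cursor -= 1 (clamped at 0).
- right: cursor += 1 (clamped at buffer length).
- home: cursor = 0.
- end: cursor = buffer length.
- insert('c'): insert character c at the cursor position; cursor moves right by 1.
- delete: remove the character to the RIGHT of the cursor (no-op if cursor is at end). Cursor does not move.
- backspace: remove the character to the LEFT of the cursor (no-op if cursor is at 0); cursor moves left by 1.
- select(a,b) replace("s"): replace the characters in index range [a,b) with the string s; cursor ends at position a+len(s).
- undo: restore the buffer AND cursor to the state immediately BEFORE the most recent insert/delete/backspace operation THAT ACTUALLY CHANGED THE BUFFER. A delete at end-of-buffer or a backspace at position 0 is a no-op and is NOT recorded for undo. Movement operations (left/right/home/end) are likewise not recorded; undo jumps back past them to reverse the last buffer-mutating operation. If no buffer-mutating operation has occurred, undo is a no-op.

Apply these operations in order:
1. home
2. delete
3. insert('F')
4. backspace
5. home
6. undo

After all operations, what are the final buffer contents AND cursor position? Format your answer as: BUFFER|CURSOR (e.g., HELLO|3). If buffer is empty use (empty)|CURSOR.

After op 1 (home): buf='IOIPN' cursor=0
After op 2 (delete): buf='OIPN' cursor=0
After op 3 (insert('F')): buf='FOIPN' cursor=1
After op 4 (backspace): buf='OIPN' cursor=0
After op 5 (home): buf='OIPN' cursor=0
After op 6 (undo): buf='FOIPN' cursor=1

Answer: FOIPN|1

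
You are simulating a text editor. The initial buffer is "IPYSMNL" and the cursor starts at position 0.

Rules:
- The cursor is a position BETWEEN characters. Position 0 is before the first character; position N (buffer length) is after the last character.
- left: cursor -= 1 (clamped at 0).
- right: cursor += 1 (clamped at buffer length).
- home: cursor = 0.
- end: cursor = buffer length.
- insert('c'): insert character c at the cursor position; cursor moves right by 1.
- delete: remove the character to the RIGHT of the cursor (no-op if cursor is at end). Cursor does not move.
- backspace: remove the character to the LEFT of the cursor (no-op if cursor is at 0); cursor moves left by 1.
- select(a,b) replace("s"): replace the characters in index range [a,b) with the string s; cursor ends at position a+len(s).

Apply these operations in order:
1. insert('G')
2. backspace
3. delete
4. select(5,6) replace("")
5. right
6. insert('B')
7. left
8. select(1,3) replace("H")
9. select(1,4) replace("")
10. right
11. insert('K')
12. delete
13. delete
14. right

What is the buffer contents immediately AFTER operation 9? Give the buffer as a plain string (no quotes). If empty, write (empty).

Answer: PB

Derivation:
After op 1 (insert('G')): buf='GIPYSMNL' cursor=1
After op 2 (backspace): buf='IPYSMNL' cursor=0
After op 3 (delete): buf='PYSMNL' cursor=0
After op 4 (select(5,6) replace("")): buf='PYSMN' cursor=5
After op 5 (right): buf='PYSMN' cursor=5
After op 6 (insert('B')): buf='PYSMNB' cursor=6
After op 7 (left): buf='PYSMNB' cursor=5
After op 8 (select(1,3) replace("H")): buf='PHMNB' cursor=2
After op 9 (select(1,4) replace("")): buf='PB' cursor=1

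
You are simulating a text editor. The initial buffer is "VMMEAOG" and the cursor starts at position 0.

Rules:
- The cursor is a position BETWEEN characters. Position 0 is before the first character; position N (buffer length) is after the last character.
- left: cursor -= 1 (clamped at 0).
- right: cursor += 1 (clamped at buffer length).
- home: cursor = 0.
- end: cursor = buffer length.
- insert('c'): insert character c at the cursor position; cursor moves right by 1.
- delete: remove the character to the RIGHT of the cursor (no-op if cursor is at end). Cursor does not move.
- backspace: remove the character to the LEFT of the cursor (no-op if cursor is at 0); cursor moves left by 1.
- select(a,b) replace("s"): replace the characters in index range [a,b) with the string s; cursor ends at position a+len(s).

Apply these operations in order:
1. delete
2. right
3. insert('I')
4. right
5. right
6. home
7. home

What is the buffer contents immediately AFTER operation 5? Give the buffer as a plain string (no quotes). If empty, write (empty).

After op 1 (delete): buf='MMEAOG' cursor=0
After op 2 (right): buf='MMEAOG' cursor=1
After op 3 (insert('I')): buf='MIMEAOG' cursor=2
After op 4 (right): buf='MIMEAOG' cursor=3
After op 5 (right): buf='MIMEAOG' cursor=4

Answer: MIMEAOG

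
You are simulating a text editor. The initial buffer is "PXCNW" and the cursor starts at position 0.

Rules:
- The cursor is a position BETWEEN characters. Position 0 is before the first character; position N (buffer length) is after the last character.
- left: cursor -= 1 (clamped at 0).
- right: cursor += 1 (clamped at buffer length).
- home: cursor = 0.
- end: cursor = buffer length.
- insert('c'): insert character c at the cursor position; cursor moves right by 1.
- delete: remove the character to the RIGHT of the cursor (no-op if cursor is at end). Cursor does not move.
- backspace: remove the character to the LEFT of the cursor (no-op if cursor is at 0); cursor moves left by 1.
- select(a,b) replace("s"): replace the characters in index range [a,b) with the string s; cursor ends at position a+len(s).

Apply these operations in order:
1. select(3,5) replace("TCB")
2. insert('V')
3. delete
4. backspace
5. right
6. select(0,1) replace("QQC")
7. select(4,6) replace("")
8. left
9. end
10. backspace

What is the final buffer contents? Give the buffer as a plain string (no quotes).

After op 1 (select(3,5) replace("TCB")): buf='PXCTCB' cursor=6
After op 2 (insert('V')): buf='PXCTCBV' cursor=7
After op 3 (delete): buf='PXCTCBV' cursor=7
After op 4 (backspace): buf='PXCTCB' cursor=6
After op 5 (right): buf='PXCTCB' cursor=6
After op 6 (select(0,1) replace("QQC")): buf='QQCXCTCB' cursor=3
After op 7 (select(4,6) replace("")): buf='QQCXCB' cursor=4
After op 8 (left): buf='QQCXCB' cursor=3
After op 9 (end): buf='QQCXCB' cursor=6
After op 10 (backspace): buf='QQCXC' cursor=5

Answer: QQCXC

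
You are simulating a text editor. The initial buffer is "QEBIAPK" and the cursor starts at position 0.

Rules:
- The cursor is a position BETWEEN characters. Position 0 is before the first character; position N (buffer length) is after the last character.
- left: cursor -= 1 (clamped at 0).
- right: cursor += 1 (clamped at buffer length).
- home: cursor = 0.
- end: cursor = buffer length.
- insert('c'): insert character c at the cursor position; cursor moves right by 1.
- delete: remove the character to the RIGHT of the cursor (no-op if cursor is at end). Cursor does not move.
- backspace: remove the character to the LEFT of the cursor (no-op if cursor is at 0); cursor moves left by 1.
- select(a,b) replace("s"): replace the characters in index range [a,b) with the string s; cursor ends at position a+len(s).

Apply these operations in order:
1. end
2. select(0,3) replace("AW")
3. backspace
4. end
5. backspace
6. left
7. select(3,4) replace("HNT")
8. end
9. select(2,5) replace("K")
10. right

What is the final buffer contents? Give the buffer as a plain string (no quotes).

After op 1 (end): buf='QEBIAPK' cursor=7
After op 2 (select(0,3) replace("AW")): buf='AWIAPK' cursor=2
After op 3 (backspace): buf='AIAPK' cursor=1
After op 4 (end): buf='AIAPK' cursor=5
After op 5 (backspace): buf='AIAP' cursor=4
After op 6 (left): buf='AIAP' cursor=3
After op 7 (select(3,4) replace("HNT")): buf='AIAHNT' cursor=6
After op 8 (end): buf='AIAHNT' cursor=6
After op 9 (select(2,5) replace("K")): buf='AIKT' cursor=3
After op 10 (right): buf='AIKT' cursor=4

Answer: AIKT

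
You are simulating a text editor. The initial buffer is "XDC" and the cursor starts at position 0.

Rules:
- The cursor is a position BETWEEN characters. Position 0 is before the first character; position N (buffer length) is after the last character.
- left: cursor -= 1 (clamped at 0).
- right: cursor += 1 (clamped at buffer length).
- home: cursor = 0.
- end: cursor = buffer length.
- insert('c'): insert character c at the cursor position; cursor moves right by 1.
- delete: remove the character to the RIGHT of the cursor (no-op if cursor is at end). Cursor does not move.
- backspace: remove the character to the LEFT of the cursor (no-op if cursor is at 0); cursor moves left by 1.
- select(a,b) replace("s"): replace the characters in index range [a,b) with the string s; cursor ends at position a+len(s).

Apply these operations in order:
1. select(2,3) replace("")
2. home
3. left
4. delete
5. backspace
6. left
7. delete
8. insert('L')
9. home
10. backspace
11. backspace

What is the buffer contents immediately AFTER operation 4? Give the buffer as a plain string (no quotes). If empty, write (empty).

Answer: D

Derivation:
After op 1 (select(2,3) replace("")): buf='XD' cursor=2
After op 2 (home): buf='XD' cursor=0
After op 3 (left): buf='XD' cursor=0
After op 4 (delete): buf='D' cursor=0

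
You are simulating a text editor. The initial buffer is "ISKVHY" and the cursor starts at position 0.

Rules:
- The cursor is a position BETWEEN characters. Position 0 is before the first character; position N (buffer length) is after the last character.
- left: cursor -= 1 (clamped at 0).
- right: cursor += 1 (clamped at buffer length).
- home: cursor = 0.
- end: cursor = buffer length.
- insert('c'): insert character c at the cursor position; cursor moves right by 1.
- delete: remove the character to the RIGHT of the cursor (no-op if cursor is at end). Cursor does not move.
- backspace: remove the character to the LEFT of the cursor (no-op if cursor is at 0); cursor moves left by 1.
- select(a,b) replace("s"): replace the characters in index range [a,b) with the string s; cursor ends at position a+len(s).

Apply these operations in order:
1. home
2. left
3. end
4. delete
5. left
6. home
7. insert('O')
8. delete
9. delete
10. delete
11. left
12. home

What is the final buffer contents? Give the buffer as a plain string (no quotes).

After op 1 (home): buf='ISKVHY' cursor=0
After op 2 (left): buf='ISKVHY' cursor=0
After op 3 (end): buf='ISKVHY' cursor=6
After op 4 (delete): buf='ISKVHY' cursor=6
After op 5 (left): buf='ISKVHY' cursor=5
After op 6 (home): buf='ISKVHY' cursor=0
After op 7 (insert('O')): buf='OISKVHY' cursor=1
After op 8 (delete): buf='OSKVHY' cursor=1
After op 9 (delete): buf='OKVHY' cursor=1
After op 10 (delete): buf='OVHY' cursor=1
After op 11 (left): buf='OVHY' cursor=0
After op 12 (home): buf='OVHY' cursor=0

Answer: OVHY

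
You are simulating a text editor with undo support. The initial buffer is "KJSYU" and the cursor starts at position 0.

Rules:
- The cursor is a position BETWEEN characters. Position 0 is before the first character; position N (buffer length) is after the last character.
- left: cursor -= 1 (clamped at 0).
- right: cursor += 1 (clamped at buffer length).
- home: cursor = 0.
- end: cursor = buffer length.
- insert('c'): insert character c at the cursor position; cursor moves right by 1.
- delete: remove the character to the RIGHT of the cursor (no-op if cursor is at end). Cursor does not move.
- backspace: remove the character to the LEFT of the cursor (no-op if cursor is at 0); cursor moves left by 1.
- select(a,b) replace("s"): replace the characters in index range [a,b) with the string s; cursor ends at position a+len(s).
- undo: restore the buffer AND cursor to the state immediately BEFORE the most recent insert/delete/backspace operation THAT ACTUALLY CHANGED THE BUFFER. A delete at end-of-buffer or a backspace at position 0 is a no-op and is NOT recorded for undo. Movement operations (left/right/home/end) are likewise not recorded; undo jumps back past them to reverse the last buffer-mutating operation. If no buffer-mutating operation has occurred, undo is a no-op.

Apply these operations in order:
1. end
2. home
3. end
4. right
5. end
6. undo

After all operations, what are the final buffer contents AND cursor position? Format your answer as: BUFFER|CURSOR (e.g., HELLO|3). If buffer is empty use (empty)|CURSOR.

After op 1 (end): buf='KJSYU' cursor=5
After op 2 (home): buf='KJSYU' cursor=0
After op 3 (end): buf='KJSYU' cursor=5
After op 4 (right): buf='KJSYU' cursor=5
After op 5 (end): buf='KJSYU' cursor=5
After op 6 (undo): buf='KJSYU' cursor=5

Answer: KJSYU|5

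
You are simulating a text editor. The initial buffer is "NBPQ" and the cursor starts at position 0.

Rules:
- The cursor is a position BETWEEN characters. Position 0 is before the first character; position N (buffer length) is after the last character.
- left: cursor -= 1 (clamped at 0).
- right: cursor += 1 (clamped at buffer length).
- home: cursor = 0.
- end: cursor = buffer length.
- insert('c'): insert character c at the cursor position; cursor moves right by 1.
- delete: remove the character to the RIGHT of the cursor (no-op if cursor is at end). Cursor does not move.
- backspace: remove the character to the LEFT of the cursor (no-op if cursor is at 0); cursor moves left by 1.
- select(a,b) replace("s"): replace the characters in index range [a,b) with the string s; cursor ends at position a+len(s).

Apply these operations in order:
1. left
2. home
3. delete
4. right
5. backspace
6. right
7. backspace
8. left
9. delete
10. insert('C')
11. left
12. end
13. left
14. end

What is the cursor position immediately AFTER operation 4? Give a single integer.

Answer: 1

Derivation:
After op 1 (left): buf='NBPQ' cursor=0
After op 2 (home): buf='NBPQ' cursor=0
After op 3 (delete): buf='BPQ' cursor=0
After op 4 (right): buf='BPQ' cursor=1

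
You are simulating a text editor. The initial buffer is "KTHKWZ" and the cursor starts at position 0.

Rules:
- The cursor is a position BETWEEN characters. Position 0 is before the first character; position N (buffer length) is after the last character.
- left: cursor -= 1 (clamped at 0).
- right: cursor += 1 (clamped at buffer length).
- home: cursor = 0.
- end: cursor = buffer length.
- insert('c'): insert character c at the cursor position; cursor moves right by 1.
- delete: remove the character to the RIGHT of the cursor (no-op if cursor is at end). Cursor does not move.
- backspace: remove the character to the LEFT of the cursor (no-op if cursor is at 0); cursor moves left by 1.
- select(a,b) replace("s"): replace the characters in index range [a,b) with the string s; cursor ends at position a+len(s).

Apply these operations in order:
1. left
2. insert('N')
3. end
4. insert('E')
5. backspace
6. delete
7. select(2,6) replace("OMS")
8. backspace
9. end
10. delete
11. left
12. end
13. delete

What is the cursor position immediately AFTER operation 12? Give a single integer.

After op 1 (left): buf='KTHKWZ' cursor=0
After op 2 (insert('N')): buf='NKTHKWZ' cursor=1
After op 3 (end): buf='NKTHKWZ' cursor=7
After op 4 (insert('E')): buf='NKTHKWZE' cursor=8
After op 5 (backspace): buf='NKTHKWZ' cursor=7
After op 6 (delete): buf='NKTHKWZ' cursor=7
After op 7 (select(2,6) replace("OMS")): buf='NKOMSZ' cursor=5
After op 8 (backspace): buf='NKOMZ' cursor=4
After op 9 (end): buf='NKOMZ' cursor=5
After op 10 (delete): buf='NKOMZ' cursor=5
After op 11 (left): buf='NKOMZ' cursor=4
After op 12 (end): buf='NKOMZ' cursor=5

Answer: 5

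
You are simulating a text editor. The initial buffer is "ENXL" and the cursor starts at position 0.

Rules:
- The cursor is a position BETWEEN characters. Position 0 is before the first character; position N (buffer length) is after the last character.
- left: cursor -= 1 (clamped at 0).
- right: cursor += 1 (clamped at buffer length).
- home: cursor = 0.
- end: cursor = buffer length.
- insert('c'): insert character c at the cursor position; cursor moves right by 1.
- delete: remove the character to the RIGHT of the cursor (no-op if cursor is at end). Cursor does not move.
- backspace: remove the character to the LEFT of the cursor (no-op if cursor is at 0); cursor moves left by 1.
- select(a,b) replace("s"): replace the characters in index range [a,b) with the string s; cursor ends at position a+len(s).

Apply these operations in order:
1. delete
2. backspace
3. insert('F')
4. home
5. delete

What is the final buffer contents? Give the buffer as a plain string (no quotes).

Answer: NXL

Derivation:
After op 1 (delete): buf='NXL' cursor=0
After op 2 (backspace): buf='NXL' cursor=0
After op 3 (insert('F')): buf='FNXL' cursor=1
After op 4 (home): buf='FNXL' cursor=0
After op 5 (delete): buf='NXL' cursor=0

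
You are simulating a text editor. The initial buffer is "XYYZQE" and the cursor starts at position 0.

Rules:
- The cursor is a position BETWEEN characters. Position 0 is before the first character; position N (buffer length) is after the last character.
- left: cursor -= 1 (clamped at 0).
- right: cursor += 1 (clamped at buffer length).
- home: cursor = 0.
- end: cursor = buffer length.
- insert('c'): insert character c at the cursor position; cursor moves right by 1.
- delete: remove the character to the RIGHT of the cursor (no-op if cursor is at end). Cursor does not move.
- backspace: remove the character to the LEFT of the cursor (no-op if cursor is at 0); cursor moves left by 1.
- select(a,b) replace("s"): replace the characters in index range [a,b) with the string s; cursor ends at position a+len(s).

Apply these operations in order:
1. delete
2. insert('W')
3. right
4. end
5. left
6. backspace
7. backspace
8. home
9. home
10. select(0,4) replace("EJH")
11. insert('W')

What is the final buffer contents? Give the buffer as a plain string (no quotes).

Answer: EJHW

Derivation:
After op 1 (delete): buf='YYZQE' cursor=0
After op 2 (insert('W')): buf='WYYZQE' cursor=1
After op 3 (right): buf='WYYZQE' cursor=2
After op 4 (end): buf='WYYZQE' cursor=6
After op 5 (left): buf='WYYZQE' cursor=5
After op 6 (backspace): buf='WYYZE' cursor=4
After op 7 (backspace): buf='WYYE' cursor=3
After op 8 (home): buf='WYYE' cursor=0
After op 9 (home): buf='WYYE' cursor=0
After op 10 (select(0,4) replace("EJH")): buf='EJH' cursor=3
After op 11 (insert('W')): buf='EJHW' cursor=4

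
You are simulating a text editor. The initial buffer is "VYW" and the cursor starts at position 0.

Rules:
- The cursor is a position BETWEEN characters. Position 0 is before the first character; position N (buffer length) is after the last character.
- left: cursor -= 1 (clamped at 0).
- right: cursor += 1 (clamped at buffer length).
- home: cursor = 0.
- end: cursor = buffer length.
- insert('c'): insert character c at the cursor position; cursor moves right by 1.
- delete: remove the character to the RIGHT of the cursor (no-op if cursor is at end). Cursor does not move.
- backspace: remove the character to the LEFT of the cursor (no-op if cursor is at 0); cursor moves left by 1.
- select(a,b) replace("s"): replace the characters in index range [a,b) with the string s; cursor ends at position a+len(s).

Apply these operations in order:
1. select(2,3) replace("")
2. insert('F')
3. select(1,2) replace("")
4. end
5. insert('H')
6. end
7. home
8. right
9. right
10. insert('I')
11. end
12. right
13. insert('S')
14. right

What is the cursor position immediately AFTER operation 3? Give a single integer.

Answer: 1

Derivation:
After op 1 (select(2,3) replace("")): buf='VY' cursor=2
After op 2 (insert('F')): buf='VYF' cursor=3
After op 3 (select(1,2) replace("")): buf='VF' cursor=1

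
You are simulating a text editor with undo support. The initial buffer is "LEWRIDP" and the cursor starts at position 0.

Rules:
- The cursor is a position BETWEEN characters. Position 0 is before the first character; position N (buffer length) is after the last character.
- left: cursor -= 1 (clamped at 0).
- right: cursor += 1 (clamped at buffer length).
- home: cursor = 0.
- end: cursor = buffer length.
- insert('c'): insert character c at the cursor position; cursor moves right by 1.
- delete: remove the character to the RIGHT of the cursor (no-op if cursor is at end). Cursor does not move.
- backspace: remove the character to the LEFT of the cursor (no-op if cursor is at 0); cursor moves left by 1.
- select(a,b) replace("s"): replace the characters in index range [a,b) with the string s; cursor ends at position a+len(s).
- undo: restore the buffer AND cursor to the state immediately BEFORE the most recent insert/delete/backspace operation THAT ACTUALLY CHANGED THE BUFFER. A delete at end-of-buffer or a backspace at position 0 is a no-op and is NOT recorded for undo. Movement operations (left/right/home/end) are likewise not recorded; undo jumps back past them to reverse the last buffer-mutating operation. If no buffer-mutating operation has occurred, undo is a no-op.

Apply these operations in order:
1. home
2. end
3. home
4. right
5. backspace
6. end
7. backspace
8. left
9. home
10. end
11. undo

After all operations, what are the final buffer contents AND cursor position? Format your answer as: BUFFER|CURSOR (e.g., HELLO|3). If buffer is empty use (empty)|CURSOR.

After op 1 (home): buf='LEWRIDP' cursor=0
After op 2 (end): buf='LEWRIDP' cursor=7
After op 3 (home): buf='LEWRIDP' cursor=0
After op 4 (right): buf='LEWRIDP' cursor=1
After op 5 (backspace): buf='EWRIDP' cursor=0
After op 6 (end): buf='EWRIDP' cursor=6
After op 7 (backspace): buf='EWRID' cursor=5
After op 8 (left): buf='EWRID' cursor=4
After op 9 (home): buf='EWRID' cursor=0
After op 10 (end): buf='EWRID' cursor=5
After op 11 (undo): buf='EWRIDP' cursor=6

Answer: EWRIDP|6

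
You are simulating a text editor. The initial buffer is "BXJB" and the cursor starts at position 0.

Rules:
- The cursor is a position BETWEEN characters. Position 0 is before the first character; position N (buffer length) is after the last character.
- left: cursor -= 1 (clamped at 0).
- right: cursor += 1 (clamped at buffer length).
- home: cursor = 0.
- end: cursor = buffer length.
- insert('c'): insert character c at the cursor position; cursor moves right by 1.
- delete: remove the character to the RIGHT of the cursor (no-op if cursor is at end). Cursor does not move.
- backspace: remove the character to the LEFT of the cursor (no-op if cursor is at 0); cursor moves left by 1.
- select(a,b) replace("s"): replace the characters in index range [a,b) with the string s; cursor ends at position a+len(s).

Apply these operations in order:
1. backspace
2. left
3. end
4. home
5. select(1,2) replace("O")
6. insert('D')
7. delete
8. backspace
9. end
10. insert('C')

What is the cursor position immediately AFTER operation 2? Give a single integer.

After op 1 (backspace): buf='BXJB' cursor=0
After op 2 (left): buf='BXJB' cursor=0

Answer: 0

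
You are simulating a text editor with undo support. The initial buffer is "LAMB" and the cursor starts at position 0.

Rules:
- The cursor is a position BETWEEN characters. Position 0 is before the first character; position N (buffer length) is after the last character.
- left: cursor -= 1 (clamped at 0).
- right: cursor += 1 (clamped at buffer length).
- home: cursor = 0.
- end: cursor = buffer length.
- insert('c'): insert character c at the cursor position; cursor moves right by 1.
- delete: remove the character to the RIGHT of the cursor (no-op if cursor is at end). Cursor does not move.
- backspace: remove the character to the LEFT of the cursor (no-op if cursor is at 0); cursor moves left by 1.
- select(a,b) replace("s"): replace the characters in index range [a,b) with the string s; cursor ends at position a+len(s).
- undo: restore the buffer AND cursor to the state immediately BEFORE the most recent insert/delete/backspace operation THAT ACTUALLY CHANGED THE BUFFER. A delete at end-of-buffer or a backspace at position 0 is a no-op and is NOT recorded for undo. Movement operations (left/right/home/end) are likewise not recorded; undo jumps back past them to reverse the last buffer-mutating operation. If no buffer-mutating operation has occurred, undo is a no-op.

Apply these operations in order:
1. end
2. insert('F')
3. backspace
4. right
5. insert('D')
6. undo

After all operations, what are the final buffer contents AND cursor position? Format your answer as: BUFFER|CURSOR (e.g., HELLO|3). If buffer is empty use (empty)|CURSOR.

After op 1 (end): buf='LAMB' cursor=4
After op 2 (insert('F')): buf='LAMBF' cursor=5
After op 3 (backspace): buf='LAMB' cursor=4
After op 4 (right): buf='LAMB' cursor=4
After op 5 (insert('D')): buf='LAMBD' cursor=5
After op 6 (undo): buf='LAMB' cursor=4

Answer: LAMB|4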